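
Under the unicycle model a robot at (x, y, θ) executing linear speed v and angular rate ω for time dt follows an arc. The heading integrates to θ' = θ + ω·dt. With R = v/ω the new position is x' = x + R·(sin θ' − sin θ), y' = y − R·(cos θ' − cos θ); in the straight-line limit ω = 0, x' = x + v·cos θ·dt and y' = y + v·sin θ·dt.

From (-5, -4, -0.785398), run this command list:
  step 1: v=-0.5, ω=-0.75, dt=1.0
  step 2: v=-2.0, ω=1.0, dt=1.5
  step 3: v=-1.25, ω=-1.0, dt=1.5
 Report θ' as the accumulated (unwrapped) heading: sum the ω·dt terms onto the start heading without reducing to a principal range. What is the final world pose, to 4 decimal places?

(-8.3278, -0.4192, -1.5354)

step 1: θ'=-1.5354 (R=0.6667) → pose (-5.1948, -3.5522, -1.5354)
step 2: θ'=-0.0354 (R=-2.0000) → pose (-7.1228, -1.6242, -0.0354)
step 3: θ'=-1.5354 (R=1.2500) → pose (-8.3278, -0.4192, -1.5354)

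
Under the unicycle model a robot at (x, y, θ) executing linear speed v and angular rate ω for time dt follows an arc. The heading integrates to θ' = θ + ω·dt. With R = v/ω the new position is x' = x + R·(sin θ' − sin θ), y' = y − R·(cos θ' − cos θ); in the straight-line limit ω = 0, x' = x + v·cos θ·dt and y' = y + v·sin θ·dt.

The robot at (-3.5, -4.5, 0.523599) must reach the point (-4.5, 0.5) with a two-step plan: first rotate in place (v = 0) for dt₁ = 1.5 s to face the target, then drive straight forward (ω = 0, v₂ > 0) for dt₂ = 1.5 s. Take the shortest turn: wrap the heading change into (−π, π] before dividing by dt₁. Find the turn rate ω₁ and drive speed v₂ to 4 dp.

heading to target = atan2(0.5−-4.5, -4.5−-3.5) = 1.7682
Δθ = wrap(1.7682 − 0.5236) = 1.2446; ω₁ = Δθ/dt₁ = 0.8297
distance = √((-4.5−-3.5)² + (0.5−-4.5)²) = 5.0990; v₂ = distance/dt₂ = 3.3993

ω₁ = 0.8297, v₂ = 3.3993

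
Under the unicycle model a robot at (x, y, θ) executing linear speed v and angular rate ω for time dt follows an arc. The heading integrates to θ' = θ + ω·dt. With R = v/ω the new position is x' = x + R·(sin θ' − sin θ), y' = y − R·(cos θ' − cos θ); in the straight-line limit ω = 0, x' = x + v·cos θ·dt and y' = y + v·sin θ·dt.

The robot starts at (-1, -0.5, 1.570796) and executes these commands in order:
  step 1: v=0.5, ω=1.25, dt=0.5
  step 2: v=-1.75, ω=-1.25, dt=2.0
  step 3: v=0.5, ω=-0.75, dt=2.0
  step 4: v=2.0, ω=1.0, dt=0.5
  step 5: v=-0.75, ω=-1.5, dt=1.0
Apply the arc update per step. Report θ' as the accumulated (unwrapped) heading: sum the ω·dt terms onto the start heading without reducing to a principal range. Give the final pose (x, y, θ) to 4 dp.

(-1.8482, -3.5970, -2.8042)

step 1: θ'=2.1958 (R=0.4000) → pose (-1.0756, -0.2660, 2.1958)
step 2: θ'=-0.3042 (R=1.4000) → pose (-2.6303, -2.4208, -0.3042)
step 3: θ'=-1.8042 (R=-0.6667) → pose (-2.1814, -3.2111, -1.8042)
step 4: θ'=-1.3042 (R=2.0000) → pose (-2.1650, -4.2005, -1.3042)
step 5: θ'=-2.8042 (R=0.5000) → pose (-1.8482, -3.5970, -2.8042)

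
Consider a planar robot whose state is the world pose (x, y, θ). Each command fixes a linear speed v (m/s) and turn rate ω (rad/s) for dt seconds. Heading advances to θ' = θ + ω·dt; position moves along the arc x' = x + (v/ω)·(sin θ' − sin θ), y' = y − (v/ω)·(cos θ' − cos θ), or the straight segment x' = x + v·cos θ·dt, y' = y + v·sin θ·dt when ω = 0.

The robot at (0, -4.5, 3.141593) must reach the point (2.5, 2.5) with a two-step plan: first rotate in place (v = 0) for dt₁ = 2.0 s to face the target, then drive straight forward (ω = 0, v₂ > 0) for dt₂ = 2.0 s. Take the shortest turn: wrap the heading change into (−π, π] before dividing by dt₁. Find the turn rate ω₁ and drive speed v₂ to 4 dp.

ω₁ = -0.9569, v₂ = 3.7165

heading to target = atan2(2.5−-4.5, 2.5−0) = 1.2278
Δθ = wrap(1.2278 − 3.1416) = -1.9138; ω₁ = Δθ/dt₁ = -0.9569
distance = √((2.5−0)² + (2.5−-4.5)²) = 7.4330; v₂ = distance/dt₂ = 3.7165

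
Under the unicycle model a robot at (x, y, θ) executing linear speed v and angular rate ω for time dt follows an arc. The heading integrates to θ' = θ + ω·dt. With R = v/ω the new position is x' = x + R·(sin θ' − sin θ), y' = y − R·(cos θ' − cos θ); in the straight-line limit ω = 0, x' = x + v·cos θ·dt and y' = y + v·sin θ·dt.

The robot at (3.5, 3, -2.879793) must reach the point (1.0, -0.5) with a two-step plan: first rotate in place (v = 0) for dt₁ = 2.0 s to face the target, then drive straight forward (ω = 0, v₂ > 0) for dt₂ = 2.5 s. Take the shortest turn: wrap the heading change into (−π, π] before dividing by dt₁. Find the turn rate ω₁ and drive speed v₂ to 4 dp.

ω₁ = 0.3444, v₂ = 1.7205

heading to target = atan2(-0.5−3, 1−3.5) = -2.1910
Δθ = wrap(-2.1910 − -2.8798) = 0.6887; ω₁ = Δθ/dt₁ = 0.3444
distance = √((1−3.5)² + (-0.5−3)²) = 4.3012; v₂ = distance/dt₂ = 1.7205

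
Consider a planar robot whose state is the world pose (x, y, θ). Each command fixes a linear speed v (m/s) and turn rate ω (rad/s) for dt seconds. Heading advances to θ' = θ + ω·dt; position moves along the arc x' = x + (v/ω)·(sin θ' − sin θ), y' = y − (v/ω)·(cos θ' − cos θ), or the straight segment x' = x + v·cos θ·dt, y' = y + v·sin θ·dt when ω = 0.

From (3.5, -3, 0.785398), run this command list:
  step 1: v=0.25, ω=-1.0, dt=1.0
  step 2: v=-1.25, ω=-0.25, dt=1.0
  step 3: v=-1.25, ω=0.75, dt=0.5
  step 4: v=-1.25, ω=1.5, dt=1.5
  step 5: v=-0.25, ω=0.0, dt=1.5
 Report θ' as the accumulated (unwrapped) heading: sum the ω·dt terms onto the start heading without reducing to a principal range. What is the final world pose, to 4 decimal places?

step 1: θ'=-0.2146 (R=-0.2500) → pose (3.7300, -2.9325, -0.2146)
step 2: θ'=-0.4646 (R=5.0000) → pose (2.5545, -2.5172, -0.4646)
step 3: θ'=-0.0896 (R=-1.6667) → pose (1.9568, -2.3472, -0.0896)
step 4: θ'=2.1604 (R=-0.8333) → pose (1.1896, -3.6406, 2.1604)
step 5: θ'=2.1604 (straight) → pose (1.3981, -3.9523, 2.1604)

(1.3981, -3.9523, 2.1604)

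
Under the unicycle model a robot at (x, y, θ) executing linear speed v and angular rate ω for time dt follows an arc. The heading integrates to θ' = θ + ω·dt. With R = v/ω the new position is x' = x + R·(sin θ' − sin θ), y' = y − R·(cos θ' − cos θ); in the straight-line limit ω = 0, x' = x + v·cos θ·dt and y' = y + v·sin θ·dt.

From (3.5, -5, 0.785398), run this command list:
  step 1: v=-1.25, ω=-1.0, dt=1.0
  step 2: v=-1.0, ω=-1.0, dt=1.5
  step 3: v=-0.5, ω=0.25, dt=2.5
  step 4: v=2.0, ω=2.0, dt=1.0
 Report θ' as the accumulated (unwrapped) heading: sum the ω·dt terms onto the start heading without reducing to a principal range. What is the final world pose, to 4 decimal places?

step 1: θ'=-0.2146 (R=1.2500) → pose (2.3499, -5.3374, -0.2146)
step 2: θ'=-1.7146 (R=1.0000) → pose (1.5732, -4.2171, -1.7146)
step 3: θ'=-1.0896 (R=-2.0000) → pose (1.3667, -3.0048, -1.0896)
step 4: θ'=0.9104 (R=1.0000) → pose (3.0429, -3.1554, 0.9104)

(3.0429, -3.1554, 0.9104)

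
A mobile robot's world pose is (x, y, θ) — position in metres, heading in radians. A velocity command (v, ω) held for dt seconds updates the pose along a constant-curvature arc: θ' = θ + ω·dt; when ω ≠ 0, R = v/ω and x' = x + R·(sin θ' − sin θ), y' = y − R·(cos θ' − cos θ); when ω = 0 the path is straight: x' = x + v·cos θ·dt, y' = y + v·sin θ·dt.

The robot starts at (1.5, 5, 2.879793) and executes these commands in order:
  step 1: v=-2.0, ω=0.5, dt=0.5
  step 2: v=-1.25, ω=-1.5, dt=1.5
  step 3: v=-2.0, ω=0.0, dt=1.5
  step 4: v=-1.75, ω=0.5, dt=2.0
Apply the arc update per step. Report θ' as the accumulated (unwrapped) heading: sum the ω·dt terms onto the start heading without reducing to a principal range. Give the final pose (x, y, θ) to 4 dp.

step 1: θ'=3.1298 (R=-4.0000) → pose (2.4881, 4.8640, 3.1298)
step 2: θ'=0.8798 (R=0.8333) → pose (3.1204, 3.4996, 0.8798)
step 3: θ'=0.8798 (straight) → pose (1.2085, 1.1878, 0.8798)
step 4: θ'=1.8798 (R=-3.5000) → pose (0.5714, -2.1072, 1.8798)

(0.5714, -2.1072, 1.8798)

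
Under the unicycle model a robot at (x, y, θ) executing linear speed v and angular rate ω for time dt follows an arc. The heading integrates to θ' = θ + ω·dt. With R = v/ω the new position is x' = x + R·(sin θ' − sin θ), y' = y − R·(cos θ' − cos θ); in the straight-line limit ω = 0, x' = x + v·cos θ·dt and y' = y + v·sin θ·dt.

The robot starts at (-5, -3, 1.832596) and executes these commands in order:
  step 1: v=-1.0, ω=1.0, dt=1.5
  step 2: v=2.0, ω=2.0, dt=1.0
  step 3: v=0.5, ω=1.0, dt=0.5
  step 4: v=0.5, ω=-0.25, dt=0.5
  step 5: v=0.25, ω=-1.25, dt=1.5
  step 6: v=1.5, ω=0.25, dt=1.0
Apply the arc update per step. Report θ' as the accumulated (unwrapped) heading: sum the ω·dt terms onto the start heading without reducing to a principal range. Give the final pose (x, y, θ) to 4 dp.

(-5.0678, -6.9798, 4.0826)

step 1: θ'=3.3326 (R=-1.0000) → pose (-3.8442, -3.7230, 3.3326)
step 2: θ'=5.3326 (R=1.0000) → pose (-4.4681, -5.2860, 5.3326)
step 3: θ'=5.8326 (R=0.5000) → pose (-4.2790, -5.4455, 5.8326)
step 4: θ'=5.7076 (R=-2.0000) → pose (-4.0613, -5.5681, 5.7076)
step 5: θ'=3.8326 (R=-0.2000) → pose (-4.0428, -5.8900, 3.8326)
step 6: θ'=4.0826 (R=6.0000) → pose (-5.0678, -6.9798, 4.0826)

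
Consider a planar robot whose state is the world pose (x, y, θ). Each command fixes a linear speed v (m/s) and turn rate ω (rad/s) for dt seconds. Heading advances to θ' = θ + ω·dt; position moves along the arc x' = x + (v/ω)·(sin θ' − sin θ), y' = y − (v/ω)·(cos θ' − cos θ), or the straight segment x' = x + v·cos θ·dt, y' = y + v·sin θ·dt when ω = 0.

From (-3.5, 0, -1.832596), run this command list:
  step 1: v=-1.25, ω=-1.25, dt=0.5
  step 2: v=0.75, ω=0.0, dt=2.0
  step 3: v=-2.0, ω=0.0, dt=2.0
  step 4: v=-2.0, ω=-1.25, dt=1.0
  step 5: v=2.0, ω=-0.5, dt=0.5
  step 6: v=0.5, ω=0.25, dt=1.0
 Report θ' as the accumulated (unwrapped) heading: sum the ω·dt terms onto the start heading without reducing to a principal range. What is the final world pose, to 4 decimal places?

step 1: θ'=-2.4576 (R=1.0000) → pose (-3.1660, 0.5162, -2.4576)
step 2: θ'=-2.4576 (straight) → pose (-4.3286, -0.4316, -2.4576)
step 3: θ'=-2.4576 (straight) → pose (-1.2283, 2.0960, -2.4576)
step 4: θ'=-3.7076 (R=1.6000) → pose (0.6407, 2.2064, -3.7076)
step 5: θ'=-3.9576 (R=-4.0000) → pose (-0.1279, 2.8420, -3.9576)
step 6: θ'=-3.7076 (R=2.0000) → pose (-0.5122, 3.1598, -3.7076)

(-0.5122, 3.1598, -3.7076)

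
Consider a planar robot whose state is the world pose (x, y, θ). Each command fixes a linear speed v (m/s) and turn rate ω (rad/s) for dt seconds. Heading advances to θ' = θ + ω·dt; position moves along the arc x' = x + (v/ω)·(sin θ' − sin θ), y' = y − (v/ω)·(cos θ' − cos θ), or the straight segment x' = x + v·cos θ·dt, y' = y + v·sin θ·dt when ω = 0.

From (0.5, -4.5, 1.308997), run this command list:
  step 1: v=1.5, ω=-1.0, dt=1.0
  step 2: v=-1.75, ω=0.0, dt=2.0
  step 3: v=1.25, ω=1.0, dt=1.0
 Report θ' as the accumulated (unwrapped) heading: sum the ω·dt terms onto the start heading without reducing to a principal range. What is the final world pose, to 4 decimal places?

step 1: θ'=0.3090 (R=-1.5000) → pose (1.4927, -3.4593, 0.3090)
step 2: θ'=0.3090 (straight) → pose (-1.8415, -4.5236, 0.3090)
step 3: θ'=1.3090 (R=1.2500) → pose (-1.0142, -3.6564, 1.3090)

(-1.0142, -3.6564, 1.3090)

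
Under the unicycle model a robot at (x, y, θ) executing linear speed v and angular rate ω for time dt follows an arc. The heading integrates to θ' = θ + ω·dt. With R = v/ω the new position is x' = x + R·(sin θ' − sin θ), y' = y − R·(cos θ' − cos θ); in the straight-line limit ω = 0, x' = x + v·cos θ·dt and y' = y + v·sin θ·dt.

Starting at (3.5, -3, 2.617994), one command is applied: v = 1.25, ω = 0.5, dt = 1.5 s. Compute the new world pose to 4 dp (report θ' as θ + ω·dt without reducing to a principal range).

(1.6888, -2.7289, 3.3680)

θ' = 2.6180 + 0.5·1.5 = 3.3680
R = v/ω = 1.25/0.5 = 2.5000
x' = 3.5 + 2.5000·(sin 3.3680 − sin 2.6180) = 1.6888
y' = -3 − 2.5000·(cos 3.3680 − cos 2.6180) = -2.7289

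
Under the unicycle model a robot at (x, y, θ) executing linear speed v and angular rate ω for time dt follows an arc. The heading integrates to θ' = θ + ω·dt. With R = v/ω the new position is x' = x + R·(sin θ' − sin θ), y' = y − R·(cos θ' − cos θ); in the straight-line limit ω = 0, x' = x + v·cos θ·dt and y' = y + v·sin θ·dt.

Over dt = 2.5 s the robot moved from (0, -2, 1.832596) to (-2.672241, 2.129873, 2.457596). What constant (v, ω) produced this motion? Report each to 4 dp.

Δθ = 2.457596 − 1.832596 = 0.625000
ω = Δθ/dt = 0.625000/2.5 = 0.2500
R = −Δy/(cos θ' − cos θ) = 8.0000
v = R·ω = 8.0000·0.2500 = 2.0000

v = 2.0000, ω = 0.2500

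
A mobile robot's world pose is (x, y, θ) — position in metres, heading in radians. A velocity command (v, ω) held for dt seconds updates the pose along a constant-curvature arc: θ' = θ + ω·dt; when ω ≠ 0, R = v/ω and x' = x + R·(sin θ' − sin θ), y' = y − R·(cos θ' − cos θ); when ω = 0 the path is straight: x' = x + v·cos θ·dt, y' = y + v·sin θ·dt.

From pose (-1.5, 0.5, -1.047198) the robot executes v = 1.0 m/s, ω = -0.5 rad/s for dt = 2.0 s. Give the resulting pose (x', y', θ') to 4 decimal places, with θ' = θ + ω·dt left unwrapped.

θ' = -1.0472 + -0.5·2.0 = -2.0472
R = v/ω = 1.0/-0.5 = -2.0000
x' = -1.5 + -2.0000·(sin -2.0472 − sin -1.0472) = -1.4547
y' = 0.5 − -2.0000·(cos -2.0472 − cos -1.0472) = -1.4172

(-1.4547, -1.4172, -2.0472)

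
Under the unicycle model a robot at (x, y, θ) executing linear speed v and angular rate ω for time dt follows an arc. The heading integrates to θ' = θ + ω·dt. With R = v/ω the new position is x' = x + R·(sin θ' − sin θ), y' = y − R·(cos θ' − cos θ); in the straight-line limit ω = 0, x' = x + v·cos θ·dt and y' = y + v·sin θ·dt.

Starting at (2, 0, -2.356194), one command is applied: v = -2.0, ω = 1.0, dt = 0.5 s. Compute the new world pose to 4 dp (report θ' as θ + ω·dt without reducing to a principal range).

θ' = -2.3562 + 1.0·0.5 = -1.8562
R = v/ω = -2.0/1.0 = -2.0000
x' = 2 + -2.0000·(sin -1.8562 − sin -2.3562) = 2.5049
y' = 0 − -2.0000·(cos -1.8562 − cos -2.3562) = 0.8511

(2.5049, 0.8511, -1.8562)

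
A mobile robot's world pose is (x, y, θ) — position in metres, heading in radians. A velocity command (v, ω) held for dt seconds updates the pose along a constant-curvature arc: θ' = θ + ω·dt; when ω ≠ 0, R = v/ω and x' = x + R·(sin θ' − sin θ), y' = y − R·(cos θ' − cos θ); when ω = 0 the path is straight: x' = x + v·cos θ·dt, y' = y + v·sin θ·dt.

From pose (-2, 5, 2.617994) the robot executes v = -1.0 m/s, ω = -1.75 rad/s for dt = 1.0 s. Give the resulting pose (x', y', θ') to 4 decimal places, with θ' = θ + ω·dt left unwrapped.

(-1.8497, 4.1358, 0.8680)

θ' = 2.6180 + -1.75·1.0 = 0.8680
R = v/ω = -1.0/-1.75 = 0.5714
x' = -2 + 0.5714·(sin 0.8680 − sin 2.6180) = -1.8497
y' = 5 − 0.5714·(cos 0.8680 − cos 2.6180) = 4.1358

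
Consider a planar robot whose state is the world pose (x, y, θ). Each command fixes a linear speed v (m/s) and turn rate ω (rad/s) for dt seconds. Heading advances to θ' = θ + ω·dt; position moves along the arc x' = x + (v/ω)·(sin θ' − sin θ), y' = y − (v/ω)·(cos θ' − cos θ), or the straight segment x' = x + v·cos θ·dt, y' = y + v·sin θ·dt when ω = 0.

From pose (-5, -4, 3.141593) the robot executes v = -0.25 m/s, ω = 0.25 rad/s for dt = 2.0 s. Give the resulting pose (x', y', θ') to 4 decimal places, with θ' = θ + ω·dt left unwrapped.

(-4.5206, -3.8776, 3.6416)

θ' = 3.1416 + 0.25·2.0 = 3.6416
R = v/ω = -0.25/0.25 = -1.0000
x' = -5 + -1.0000·(sin 3.6416 − sin 3.1416) = -4.5206
y' = -4 − -1.0000·(cos 3.6416 − cos 3.1416) = -3.8776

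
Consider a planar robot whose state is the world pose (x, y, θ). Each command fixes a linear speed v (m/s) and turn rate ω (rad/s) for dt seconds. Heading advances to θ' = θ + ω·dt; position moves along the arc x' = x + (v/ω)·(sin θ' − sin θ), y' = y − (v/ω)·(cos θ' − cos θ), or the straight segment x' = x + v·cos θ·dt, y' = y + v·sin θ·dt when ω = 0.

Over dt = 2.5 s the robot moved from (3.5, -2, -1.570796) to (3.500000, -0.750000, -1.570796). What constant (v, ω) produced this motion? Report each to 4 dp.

v = -0.5000, ω = 0.0000

Δθ = -1.570796 − -1.570796 = 0.000000
ω = Δθ/dt = 0.000000/2.5 = 0.0000
ω = 0 → v = (Δx·cos θ + Δy·sin θ)/dt = -0.5000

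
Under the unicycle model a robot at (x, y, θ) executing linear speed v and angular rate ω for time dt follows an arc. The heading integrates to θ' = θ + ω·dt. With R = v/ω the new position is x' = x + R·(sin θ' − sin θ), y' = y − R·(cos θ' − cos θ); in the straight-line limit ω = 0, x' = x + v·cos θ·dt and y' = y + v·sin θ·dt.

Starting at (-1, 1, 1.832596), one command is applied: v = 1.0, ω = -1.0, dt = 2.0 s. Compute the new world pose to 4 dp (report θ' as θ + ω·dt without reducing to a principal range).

(0.1325, 2.2448, -0.1674)

θ' = 1.8326 + -1.0·2.0 = -0.1674
R = v/ω = 1.0/-1.0 = -1.0000
x' = -1 + -1.0000·(sin -0.1674 − sin 1.8326) = 0.1325
y' = 1 − -1.0000·(cos -0.1674 − cos 1.8326) = 2.2448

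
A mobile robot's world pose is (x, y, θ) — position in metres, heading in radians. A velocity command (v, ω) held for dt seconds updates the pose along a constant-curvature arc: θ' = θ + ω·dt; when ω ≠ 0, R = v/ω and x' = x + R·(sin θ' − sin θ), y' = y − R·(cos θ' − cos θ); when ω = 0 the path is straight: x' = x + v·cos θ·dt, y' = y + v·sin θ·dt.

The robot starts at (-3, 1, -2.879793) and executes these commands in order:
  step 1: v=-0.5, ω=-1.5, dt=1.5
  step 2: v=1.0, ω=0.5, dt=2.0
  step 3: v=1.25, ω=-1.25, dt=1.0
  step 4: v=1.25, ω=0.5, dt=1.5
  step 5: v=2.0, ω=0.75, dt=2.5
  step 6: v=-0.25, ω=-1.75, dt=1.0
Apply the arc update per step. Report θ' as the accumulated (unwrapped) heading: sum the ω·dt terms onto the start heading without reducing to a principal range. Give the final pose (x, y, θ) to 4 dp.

step 1: θ'=-5.1298 (R=0.3333) → pose (-2.6090, 0.5429, -5.1298)
step 2: θ'=-4.1298 (R=2.0000) → pose (-2.7672, 2.4541, -4.1298)
step 3: θ'=-5.3798 (R=-1.0000) → pose (-2.7176, 3.6232, -5.3798)
step 4: θ'=-4.6298 (R=2.5000) → pose (-2.1897, 5.3768, -4.6298)
step 5: θ'=-2.7548 (R=2.6667) → pose (-5.8532, 7.6265, -2.7548)
step 6: θ'=-4.5048 (R=0.1429) → pose (-5.6596, 7.5236, -4.5048)

(-5.6596, 7.5236, -4.5048)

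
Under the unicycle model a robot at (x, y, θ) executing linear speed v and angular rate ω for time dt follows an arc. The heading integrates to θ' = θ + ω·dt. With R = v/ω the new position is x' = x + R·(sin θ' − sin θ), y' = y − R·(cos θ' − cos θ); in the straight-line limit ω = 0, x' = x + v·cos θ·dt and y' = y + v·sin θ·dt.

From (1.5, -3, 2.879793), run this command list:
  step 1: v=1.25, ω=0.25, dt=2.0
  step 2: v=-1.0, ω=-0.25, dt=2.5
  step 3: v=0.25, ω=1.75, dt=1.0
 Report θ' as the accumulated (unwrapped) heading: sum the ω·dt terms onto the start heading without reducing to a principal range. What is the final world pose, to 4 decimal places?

(1.2852, -3.2562, 4.5048)

step 1: θ'=3.3798 (R=5.0000) → pose (-0.9739, -2.9708, 3.3798)
step 2: θ'=2.7548 (R=4.0000) → pose (1.4789, -3.1534, 2.7548)
step 3: θ'=4.5048 (R=0.1429) → pose (1.2852, -3.2562, 4.5048)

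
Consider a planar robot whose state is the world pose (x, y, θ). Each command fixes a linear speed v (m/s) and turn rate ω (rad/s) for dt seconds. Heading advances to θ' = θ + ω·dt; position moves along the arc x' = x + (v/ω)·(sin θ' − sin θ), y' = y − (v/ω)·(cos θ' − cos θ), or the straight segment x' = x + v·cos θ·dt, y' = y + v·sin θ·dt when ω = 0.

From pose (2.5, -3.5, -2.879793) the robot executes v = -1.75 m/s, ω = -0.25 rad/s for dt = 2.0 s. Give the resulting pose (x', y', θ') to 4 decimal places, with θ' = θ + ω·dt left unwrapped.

θ' = -2.8798 + -0.25·2.0 = -3.3798
R = v/ω = -1.75/-0.25 = 7.0000
x' = 2.5 + 7.0000·(sin -3.3798 − sin -2.8798) = 5.9634
y' = -3.5 − 7.0000·(cos -3.3798 − cos -2.8798) = -3.4591

(5.9634, -3.4591, -3.3798)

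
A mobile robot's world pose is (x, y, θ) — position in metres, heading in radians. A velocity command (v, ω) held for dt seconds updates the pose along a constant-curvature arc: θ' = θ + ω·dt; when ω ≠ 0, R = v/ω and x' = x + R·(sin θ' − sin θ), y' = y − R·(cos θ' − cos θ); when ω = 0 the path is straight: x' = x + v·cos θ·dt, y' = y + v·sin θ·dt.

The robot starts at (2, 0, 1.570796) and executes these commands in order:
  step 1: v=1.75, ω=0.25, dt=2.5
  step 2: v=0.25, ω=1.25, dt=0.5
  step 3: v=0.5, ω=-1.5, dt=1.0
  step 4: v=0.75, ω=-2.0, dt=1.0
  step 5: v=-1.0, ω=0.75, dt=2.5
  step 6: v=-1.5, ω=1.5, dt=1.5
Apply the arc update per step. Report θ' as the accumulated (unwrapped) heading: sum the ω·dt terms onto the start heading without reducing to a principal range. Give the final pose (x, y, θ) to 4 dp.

(0.1105, 2.8968, 3.4458)

step 1: θ'=2.1958 (R=7.0000) → pose (0.6767, 4.0957, 2.1958)
step 2: θ'=2.8208 (R=0.2000) → pose (0.5776, 4.1685, 2.8208)
step 3: θ'=1.3208 (R=-0.3333) → pose (0.3598, 4.5673, 1.3208)
step 4: θ'=-0.6792 (R=-0.3750) → pose (0.9587, 4.7663, -0.6792)
step 5: θ'=1.1958 (R=-1.3333) → pose (-1.1196, 4.2172, 1.1958)
step 6: θ'=3.4458 (R=-1.0000) → pose (0.1105, 2.8968, 3.4458)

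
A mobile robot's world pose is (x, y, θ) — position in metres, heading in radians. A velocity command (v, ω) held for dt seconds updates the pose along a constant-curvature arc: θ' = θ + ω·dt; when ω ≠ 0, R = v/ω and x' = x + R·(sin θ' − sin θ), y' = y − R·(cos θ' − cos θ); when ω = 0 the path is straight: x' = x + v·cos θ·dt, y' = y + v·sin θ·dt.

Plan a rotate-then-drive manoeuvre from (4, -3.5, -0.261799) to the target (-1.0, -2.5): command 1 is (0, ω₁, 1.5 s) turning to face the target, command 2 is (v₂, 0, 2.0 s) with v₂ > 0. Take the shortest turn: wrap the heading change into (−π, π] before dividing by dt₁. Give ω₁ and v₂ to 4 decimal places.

heading to target = atan2(-2.5−-3.5, -1−4) = 2.9442
Δθ = wrap(2.9442 − -0.2618) = -3.0772; ω₁ = Δθ/dt₁ = -2.0515
distance = √((-1−4)² + (-2.5−-3.5)²) = 5.0990; v₂ = distance/dt₂ = 2.5495

ω₁ = -2.0515, v₂ = 2.5495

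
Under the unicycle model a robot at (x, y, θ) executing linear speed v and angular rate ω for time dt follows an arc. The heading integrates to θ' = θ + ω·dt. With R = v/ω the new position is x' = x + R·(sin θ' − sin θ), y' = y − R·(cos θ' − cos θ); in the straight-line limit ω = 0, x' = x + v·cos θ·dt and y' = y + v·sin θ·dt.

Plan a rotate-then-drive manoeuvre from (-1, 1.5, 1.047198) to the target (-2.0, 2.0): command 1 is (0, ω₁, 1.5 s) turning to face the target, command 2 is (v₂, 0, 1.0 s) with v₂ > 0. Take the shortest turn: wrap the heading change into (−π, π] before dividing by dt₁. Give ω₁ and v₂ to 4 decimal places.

heading to target = atan2(2−1.5, -2−-1) = 2.6779
Δθ = wrap(2.6779 − 1.0472) = 1.6307; ω₁ = Δθ/dt₁ = 1.0872
distance = √((-2−-1)² + (2−1.5)²) = 1.1180; v₂ = distance/dt₂ = 1.1180

ω₁ = 1.0872, v₂ = 1.1180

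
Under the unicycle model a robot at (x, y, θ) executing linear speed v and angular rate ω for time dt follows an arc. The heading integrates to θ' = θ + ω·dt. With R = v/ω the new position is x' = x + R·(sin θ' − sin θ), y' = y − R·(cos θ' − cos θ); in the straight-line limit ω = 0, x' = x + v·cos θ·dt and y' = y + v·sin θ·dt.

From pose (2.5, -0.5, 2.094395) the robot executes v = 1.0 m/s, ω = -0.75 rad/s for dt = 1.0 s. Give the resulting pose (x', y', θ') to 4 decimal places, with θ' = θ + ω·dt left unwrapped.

(2.3554, 0.4660, 1.3444)

θ' = 2.0944 + -0.75·1.0 = 1.3444
R = v/ω = 1.0/-0.75 = -1.3333
x' = 2.5 + -1.3333·(sin 1.3444 − sin 2.0944) = 2.3554
y' = -0.5 − -1.3333·(cos 1.3444 − cos 2.0944) = 0.4660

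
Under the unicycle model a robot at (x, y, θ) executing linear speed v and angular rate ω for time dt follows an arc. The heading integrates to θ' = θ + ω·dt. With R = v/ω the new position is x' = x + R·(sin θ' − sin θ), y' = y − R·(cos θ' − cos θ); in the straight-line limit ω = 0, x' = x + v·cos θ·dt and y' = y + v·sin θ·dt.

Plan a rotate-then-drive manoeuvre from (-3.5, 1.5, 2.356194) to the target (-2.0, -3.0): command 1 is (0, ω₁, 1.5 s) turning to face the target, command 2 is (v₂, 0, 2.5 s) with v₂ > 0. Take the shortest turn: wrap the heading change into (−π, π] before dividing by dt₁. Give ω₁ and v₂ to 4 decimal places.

ω₁ = 1.7853, v₂ = 1.8974

heading to target = atan2(-3−1.5, -2−-3.5) = -1.2490
Δθ = wrap(-1.2490 − 2.3562) = 2.6779; ω₁ = Δθ/dt₁ = 1.7853
distance = √((-2−-3.5)² + (-3−1.5)²) = 4.7434; v₂ = distance/dt₂ = 1.8974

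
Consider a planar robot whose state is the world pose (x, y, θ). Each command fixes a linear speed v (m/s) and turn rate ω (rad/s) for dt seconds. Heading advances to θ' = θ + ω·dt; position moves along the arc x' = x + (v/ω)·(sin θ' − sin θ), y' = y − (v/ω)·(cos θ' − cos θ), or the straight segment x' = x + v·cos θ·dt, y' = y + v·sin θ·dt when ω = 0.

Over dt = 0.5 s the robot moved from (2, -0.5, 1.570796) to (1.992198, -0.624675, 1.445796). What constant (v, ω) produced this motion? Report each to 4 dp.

Δθ = 1.445796 − 1.570796 = -0.125000
ω = Δθ/dt = -0.125000/0.5 = -0.2500
R = −Δy/(cos θ' − cos θ) = 1.0000
v = R·ω = 1.0000·-0.2500 = -0.2500

v = -0.2500, ω = -0.2500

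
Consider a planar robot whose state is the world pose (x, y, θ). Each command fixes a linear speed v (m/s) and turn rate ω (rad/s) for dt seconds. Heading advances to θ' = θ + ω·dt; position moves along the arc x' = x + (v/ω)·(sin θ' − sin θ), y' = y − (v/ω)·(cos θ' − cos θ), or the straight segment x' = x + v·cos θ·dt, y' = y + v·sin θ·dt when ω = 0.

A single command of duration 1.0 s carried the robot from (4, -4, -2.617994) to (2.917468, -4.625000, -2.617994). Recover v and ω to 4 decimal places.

v = 1.2500, ω = 0.0000

Δθ = -2.617994 − -2.617994 = 0.000000
ω = Δθ/dt = 0.000000/1.0 = 0.0000
ω = 0 → v = (Δx·cos θ + Δy·sin θ)/dt = 1.2500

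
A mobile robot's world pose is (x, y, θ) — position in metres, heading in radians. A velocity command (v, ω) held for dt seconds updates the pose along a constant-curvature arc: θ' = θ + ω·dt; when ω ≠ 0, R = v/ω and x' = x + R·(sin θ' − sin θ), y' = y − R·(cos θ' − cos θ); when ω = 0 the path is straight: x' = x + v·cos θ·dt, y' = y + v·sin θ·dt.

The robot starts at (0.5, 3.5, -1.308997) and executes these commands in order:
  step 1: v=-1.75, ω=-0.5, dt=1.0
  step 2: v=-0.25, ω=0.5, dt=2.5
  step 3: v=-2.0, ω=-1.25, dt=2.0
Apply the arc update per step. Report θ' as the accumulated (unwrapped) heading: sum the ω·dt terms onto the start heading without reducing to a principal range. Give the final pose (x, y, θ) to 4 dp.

step 1: θ'=-1.8090 (R=3.5000) → pose (0.4796, 5.2317, -1.8090)
step 2: θ'=-0.5590 (R=-0.5000) → pose (0.2589, 5.7736, -0.5590)
step 3: θ'=-3.0590 (R=1.6000) → pose (0.9754, 8.7246, -3.0590)

(0.9754, 8.7246, -3.0590)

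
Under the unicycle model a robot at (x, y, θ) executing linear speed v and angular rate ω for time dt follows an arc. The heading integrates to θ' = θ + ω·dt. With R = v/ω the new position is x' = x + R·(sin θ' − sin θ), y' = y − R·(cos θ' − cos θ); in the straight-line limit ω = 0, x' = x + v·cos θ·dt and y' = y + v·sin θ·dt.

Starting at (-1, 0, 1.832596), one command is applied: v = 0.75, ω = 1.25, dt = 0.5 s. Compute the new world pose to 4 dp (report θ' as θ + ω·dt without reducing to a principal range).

θ' = 1.8326 + 1.25·0.5 = 2.4576
R = v/ω = 0.75/1.25 = 0.6000
x' = -1 + 0.6000·(sin 2.4576 − sin 1.8326) = -1.2004
y' = 0 − 0.6000·(cos 2.4576 − cos 1.8326) = 0.3097

(-1.2004, 0.3097, 2.4576)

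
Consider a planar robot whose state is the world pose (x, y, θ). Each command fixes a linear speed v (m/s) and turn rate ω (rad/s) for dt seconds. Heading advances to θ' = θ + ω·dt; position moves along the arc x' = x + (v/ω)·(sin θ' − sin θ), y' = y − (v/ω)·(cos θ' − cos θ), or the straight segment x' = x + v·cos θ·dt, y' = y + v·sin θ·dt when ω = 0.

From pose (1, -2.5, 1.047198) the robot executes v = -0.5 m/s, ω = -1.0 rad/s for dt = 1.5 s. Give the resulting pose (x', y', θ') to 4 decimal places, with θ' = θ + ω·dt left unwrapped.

θ' = 1.0472 + -1.0·1.5 = -0.4528
R = v/ω = -0.5/-1.0 = 0.5000
x' = 1 + 0.5000·(sin -0.4528 − sin 1.0472) = 0.3482
y' = -2.5 − 0.5000·(cos -0.4528 − cos 1.0472) = -2.6996

(0.3482, -2.6996, -0.4528)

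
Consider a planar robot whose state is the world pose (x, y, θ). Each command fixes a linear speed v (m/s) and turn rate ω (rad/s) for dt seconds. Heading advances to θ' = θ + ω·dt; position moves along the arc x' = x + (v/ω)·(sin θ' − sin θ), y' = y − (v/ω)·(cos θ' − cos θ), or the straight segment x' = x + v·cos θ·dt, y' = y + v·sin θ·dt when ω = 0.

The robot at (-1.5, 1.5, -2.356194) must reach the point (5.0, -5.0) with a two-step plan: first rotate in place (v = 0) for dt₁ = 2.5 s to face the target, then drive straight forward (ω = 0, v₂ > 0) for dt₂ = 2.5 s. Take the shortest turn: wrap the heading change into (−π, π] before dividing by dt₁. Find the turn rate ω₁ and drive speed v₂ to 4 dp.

heading to target = atan2(-5−1.5, 5−-1.5) = -0.7854
Δθ = wrap(-0.7854 − -2.3562) = 1.5708; ω₁ = Δθ/dt₁ = 0.6283
distance = √((5−-1.5)² + (-5−1.5)²) = 9.1924; v₂ = distance/dt₂ = 3.6770

ω₁ = 0.6283, v₂ = 3.6770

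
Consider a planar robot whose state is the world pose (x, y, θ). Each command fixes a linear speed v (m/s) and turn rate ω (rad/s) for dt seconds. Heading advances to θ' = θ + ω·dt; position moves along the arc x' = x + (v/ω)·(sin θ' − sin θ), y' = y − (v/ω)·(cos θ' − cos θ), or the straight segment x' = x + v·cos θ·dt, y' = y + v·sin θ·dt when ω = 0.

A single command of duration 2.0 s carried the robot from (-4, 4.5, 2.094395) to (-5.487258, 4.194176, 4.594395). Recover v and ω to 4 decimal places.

Δθ = 4.594395 − 2.094395 = 2.500000
ω = Δθ/dt = 2.500000/2.0 = 1.2500
R = Δx/(sin θ' − sin θ) = 0.8000
v = R·ω = 0.8000·1.2500 = 1.0000

v = 1.0000, ω = 1.2500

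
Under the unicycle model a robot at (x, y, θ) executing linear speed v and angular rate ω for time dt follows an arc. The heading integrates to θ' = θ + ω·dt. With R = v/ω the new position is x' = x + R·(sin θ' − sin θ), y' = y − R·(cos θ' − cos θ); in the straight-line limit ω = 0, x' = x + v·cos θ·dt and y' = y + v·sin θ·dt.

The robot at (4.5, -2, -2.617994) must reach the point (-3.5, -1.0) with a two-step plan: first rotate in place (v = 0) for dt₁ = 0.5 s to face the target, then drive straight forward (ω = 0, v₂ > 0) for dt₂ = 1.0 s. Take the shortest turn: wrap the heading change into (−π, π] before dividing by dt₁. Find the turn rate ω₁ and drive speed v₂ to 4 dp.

ω₁ = -1.2959, v₂ = 8.0623

heading to target = atan2(-1−-2, -3.5−4.5) = 3.0172
Δθ = wrap(3.0172 − -2.6180) = -0.6480; ω₁ = Δθ/dt₁ = -1.2959
distance = √((-3.5−4.5)² + (-1−-2)²) = 8.0623; v₂ = distance/dt₂ = 8.0623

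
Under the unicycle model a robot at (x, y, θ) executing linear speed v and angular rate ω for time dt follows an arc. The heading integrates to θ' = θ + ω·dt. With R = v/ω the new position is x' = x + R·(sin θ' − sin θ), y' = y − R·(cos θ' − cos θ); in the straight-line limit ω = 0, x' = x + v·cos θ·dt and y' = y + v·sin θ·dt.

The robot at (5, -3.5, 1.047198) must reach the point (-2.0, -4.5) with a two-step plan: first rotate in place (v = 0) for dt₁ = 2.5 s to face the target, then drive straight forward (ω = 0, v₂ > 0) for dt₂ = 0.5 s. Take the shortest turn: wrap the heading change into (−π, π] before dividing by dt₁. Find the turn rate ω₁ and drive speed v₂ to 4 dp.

ω₁ = 0.8945, v₂ = 14.1421

heading to target = atan2(-4.5−-3.5, -2−5) = -2.9997
Δθ = wrap(-2.9997 − 1.0472) = 2.2363; ω₁ = Δθ/dt₁ = 0.8945
distance = √((-2−5)² + (-4.5−-3.5)²) = 7.0711; v₂ = distance/dt₂ = 14.1421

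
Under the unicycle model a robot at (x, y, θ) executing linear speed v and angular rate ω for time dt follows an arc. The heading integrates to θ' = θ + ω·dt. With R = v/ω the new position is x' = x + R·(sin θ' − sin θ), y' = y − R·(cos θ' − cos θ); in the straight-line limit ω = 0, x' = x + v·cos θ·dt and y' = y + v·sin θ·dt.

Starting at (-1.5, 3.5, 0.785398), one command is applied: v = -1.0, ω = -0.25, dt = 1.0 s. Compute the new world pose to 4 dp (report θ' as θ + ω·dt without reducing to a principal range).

θ' = 0.7854 + -0.25·1.0 = 0.5354
R = v/ω = -1.0/-0.25 = 4.0000
x' = -1.5 + 4.0000·(sin 0.5354 − sin 0.7854) = -2.2877
y' = 3.5 − 4.0000·(cos 0.5354 − cos 0.7854) = 2.8882

(-2.2877, 2.8882, 0.5354)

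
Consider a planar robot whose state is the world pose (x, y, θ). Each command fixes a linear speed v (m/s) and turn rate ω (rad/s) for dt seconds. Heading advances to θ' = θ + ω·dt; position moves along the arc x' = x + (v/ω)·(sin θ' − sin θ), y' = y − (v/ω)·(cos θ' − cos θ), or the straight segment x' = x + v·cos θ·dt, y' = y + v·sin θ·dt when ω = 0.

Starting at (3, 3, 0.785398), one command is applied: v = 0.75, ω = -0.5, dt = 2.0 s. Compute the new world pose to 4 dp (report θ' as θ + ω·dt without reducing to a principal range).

(4.3801, 3.4049, -0.2146)

θ' = 0.7854 + -0.5·2.0 = -0.2146
R = v/ω = 0.75/-0.5 = -1.5000
x' = 3 + -1.5000·(sin -0.2146 − sin 0.7854) = 4.3801
y' = 3 − -1.5000·(cos -0.2146 − cos 0.7854) = 3.4049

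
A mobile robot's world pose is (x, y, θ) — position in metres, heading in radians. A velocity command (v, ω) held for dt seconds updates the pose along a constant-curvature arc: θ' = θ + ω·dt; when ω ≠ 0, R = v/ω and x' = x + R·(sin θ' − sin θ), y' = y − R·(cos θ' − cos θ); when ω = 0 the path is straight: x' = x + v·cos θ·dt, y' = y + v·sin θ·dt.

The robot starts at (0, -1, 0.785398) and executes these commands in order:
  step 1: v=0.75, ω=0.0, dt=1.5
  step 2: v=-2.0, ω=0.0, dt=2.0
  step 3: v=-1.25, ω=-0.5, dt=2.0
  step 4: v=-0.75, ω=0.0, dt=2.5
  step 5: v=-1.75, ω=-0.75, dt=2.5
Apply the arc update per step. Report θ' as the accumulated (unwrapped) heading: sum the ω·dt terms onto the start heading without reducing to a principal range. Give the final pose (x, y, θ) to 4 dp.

step 1: θ'=0.7854 (straight) → pose (0.7955, -0.2045, 0.7854)
step 2: θ'=0.7854 (straight) → pose (-2.0329, -3.0329, 0.7854)
step 3: θ'=-0.2146 (R=2.5000) → pose (-4.3331, -3.7078, -0.2146)
step 4: θ'=-0.2146 (straight) → pose (-6.1651, -3.3085, -0.2146)
step 5: θ'=-2.0896 (R=2.3333) → pose (-7.6945, 0.1283, -2.0896)

(-7.6945, 0.1283, -2.0896)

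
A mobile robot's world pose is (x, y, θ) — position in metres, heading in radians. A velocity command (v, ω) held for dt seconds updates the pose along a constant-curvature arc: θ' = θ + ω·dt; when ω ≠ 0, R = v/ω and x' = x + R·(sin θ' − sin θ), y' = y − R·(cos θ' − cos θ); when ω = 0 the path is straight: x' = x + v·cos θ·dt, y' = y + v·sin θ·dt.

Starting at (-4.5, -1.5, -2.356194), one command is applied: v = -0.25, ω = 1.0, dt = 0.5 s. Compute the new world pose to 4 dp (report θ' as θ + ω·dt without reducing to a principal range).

θ' = -2.3562 + 1.0·0.5 = -1.8562
R = v/ω = -0.25/1.0 = -0.2500
x' = -4.5 + -0.2500·(sin -1.8562 − sin -2.3562) = -4.4369
y' = -1.5 − -0.2500·(cos -1.8562 − cos -2.3562) = -1.3936

(-4.4369, -1.3936, -1.8562)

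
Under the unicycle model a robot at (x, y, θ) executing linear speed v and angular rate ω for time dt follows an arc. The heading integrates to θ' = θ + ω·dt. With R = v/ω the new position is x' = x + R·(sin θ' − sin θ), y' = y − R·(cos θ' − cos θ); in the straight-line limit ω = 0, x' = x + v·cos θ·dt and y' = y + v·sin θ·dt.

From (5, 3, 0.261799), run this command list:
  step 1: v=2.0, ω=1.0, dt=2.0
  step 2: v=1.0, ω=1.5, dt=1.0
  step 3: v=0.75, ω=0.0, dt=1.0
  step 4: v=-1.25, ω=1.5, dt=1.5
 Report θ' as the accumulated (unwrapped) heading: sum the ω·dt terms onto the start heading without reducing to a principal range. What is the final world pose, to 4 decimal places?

(4.2511, 7.3692, 6.0118)

step 1: θ'=2.2618 (R=2.0000) → pose (6.0236, 6.2065, 2.2618)
step 2: θ'=3.7618 (R=0.6667) → pose (5.1224, 6.3241, 3.7618)
step 3: θ'=3.7618 (straight) → pose (4.5121, 5.8882, 3.7618)
step 4: θ'=6.0118 (R=-0.8333) → pose (4.2511, 7.3692, 6.0118)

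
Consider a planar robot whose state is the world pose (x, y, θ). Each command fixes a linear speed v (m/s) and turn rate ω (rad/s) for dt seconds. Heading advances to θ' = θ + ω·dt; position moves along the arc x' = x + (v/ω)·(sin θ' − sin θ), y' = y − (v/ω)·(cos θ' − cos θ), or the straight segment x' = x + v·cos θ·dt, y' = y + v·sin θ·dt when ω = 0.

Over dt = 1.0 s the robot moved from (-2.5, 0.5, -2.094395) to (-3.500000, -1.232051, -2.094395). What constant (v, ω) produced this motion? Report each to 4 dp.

Δθ = -2.094395 − -2.094395 = 0.000000
ω = Δθ/dt = 0.000000/1.0 = 0.0000
ω = 0 → v = (Δx·cos θ + Δy·sin θ)/dt = 2.0000

v = 2.0000, ω = 0.0000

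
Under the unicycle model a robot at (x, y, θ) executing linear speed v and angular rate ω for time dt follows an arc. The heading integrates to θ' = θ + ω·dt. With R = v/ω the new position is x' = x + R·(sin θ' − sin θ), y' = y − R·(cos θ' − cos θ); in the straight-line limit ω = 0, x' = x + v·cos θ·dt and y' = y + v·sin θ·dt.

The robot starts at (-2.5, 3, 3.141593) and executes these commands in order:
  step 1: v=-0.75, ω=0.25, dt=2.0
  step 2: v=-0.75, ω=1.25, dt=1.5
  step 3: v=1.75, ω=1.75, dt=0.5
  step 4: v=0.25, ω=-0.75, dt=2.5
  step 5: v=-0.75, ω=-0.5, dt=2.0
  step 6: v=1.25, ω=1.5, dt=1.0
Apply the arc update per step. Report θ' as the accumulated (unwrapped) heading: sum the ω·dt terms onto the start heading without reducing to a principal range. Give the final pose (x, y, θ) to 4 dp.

(0.6638, 3.7348, 5.0166)

step 1: θ'=3.6416 (R=-3.0000) → pose (-1.0617, 3.3673, 3.6416)
step 2: θ'=5.5166 (R=-0.6000) → pose (-0.9332, 4.3260, 5.5166)
step 3: θ'=6.3916 (R=1.0000) → pose (-0.1313, 4.0521, 6.3916)
step 4: θ'=4.5166 (R=-0.3333) → pose (0.2317, 3.6559, 4.5166)
step 5: θ'=3.5166 (R=1.5000) → pose (1.1537, 4.7598, 3.5166)
step 6: θ'=5.0166 (R=0.8333) → pose (0.6638, 3.7348, 5.0166)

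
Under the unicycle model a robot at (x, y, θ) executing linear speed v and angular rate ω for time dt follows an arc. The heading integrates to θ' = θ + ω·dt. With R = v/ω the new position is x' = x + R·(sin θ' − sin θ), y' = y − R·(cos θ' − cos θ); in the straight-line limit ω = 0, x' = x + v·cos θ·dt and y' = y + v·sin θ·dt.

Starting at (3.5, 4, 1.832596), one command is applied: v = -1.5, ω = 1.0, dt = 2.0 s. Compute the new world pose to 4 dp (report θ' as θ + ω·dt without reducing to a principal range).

θ' = 1.8326 + 1.0·2.0 = 3.8326
R = v/ω = -1.5/1.0 = -1.5000
x' = 3.5 + -1.5000·(sin 3.8326 − sin 1.8326) = 5.9049
y' = 4 − -1.5000·(cos 3.8326 − cos 1.8326) = 3.2323

(5.9049, 3.2323, 3.8326)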